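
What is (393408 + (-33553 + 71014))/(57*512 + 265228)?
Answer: 430869/294412 ≈ 1.4635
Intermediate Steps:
(393408 + (-33553 + 71014))/(57*512 + 265228) = (393408 + 37461)/(29184 + 265228) = 430869/294412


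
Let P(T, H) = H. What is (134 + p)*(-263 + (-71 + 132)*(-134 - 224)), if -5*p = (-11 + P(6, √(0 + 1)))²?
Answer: -2519514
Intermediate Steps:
p = -20 (p = -(-11 + √(0 + 1))²/5 = -(-11 + √1)²/5 = -(-11 + 1)²/5 = -⅕*(-10)² = -⅕*100 = -20)
(134 + p)*(-263 + (-71 + 132)*(-134 - 224)) = (134 - 20)*(-263 + (-71 + 132)*(-134 - 224)) = 114*(-263 + 61*(-358)) = 114*(-263 - 21838) = 114*(-22101) = -2519514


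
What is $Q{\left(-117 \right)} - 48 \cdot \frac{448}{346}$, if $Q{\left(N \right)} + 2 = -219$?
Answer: $- \frac{48985}{173} \approx -283.15$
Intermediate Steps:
$Q{\left(N \right)} = -221$ ($Q{\left(N \right)} = -2 - 219 = -221$)
$Q{\left(-117 \right)} - 48 \cdot \frac{448}{346} = -221 - 48 \cdot \frac{448}{346} = -221 - 48 \cdot 448 \cdot \frac{1}{346} = -221 - 48 \cdot \frac{224}{173} = -221 - \frac{10752}{173} = - \frac{48985}{173}$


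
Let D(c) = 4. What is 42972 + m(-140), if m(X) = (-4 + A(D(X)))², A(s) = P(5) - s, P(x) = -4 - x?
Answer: 43261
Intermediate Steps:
A(s) = -9 - s (A(s) = (-4 - 1*5) - s = (-4 - 5) - s = -9 - s)
m(X) = 289 (m(X) = (-4 + (-9 - 1*4))² = (-4 + (-9 - 4))² = (-4 - 13)² = (-17)² = 289)
42972 + m(-140) = 42972 + 289 = 43261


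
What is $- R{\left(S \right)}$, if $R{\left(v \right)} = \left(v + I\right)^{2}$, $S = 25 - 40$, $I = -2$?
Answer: $-289$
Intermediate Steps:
$S = -15$
$R{\left(v \right)} = \left(-2 + v\right)^{2}$ ($R{\left(v \right)} = \left(v - 2\right)^{2} = \left(-2 + v\right)^{2}$)
$- R{\left(S \right)} = - \left(-2 - 15\right)^{2} = - \left(-17\right)^{2} = \left(-1\right) 289 = -289$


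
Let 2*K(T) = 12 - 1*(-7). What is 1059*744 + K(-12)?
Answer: 1575811/2 ≈ 7.8791e+5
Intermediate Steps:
K(T) = 19/2 (K(T) = (12 - 1*(-7))/2 = (12 + 7)/2 = (½)*19 = 19/2)
1059*744 + K(-12) = 1059*744 + 19/2 = 787896 + 19/2 = 1575811/2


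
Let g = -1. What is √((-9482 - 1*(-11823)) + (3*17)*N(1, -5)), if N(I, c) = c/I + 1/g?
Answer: √2035 ≈ 45.111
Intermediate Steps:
N(I, c) = -1 + c/I (N(I, c) = c/I + 1/(-1) = c/I + 1*(-1) = c/I - 1 = -1 + c/I)
√((-9482 - 1*(-11823)) + (3*17)*N(1, -5)) = √((-9482 - 1*(-11823)) + (3*17)*((-5 - 1*1)/1)) = √((-9482 + 11823) + 51*(1*(-5 - 1))) = √(2341 + 51*(1*(-6))) = √(2341 + 51*(-6)) = √(2341 - 306) = √2035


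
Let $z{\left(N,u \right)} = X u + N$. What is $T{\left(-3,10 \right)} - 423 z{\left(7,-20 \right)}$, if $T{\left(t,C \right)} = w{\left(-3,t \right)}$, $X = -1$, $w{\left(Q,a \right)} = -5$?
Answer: $-11426$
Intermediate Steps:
$T{\left(t,C \right)} = -5$
$z{\left(N,u \right)} = N - u$ ($z{\left(N,u \right)} = - u + N = N - u$)
$T{\left(-3,10 \right)} - 423 z{\left(7,-20 \right)} = -5 - 423 \left(7 - -20\right) = -5 - 423 \left(7 + 20\right) = -5 - 11421 = -11426$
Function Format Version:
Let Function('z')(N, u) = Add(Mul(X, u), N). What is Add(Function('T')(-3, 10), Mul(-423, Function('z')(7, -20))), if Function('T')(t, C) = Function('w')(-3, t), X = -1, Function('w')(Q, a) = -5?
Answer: -11426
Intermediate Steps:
Function('T')(t, C) = -5
Function('z')(N, u) = Add(N, Mul(-1, u)) (Function('z')(N, u) = Add(Mul(-1, u), N) = Add(N, Mul(-1, u)))
Add(Function('T')(-3, 10), Mul(-423, Function('z')(7, -20))) = Add(-5, Mul(-423, Add(7, Mul(-1, -20)))) = Add(-5, Mul(-423, Add(7, 20))) = Add(-5, Mul(-423, 27)) = Add(-5, -11421) = -11426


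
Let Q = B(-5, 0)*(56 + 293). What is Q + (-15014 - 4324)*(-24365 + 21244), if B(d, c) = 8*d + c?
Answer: 60339938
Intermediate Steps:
B(d, c) = c + 8*d
Q = -13960 (Q = (0 + 8*(-5))*(56 + 293) = (0 - 40)*349 = -40*349 = -13960)
Q + (-15014 - 4324)*(-24365 + 21244) = -13960 + (-15014 - 4324)*(-24365 + 21244) = -13960 - 19338*(-3121) = -13960 + 60353898 = 60339938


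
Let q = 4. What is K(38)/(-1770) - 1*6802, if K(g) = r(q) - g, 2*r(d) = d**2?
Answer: -401317/59 ≈ -6802.0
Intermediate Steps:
r(d) = d**2/2
K(g) = 8 - g (K(g) = (1/2)*4**2 - g = (1/2)*16 - g = 8 - g)
K(38)/(-1770) - 1*6802 = (8 - 1*38)/(-1770) - 1*6802 = (8 - 38)*(-1/1770) - 6802 = -30*(-1/1770) - 6802 = 1/59 - 6802 = -401317/59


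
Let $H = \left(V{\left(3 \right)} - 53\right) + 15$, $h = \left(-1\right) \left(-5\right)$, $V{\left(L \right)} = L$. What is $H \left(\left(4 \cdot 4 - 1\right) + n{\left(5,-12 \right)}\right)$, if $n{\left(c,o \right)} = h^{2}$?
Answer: $-1400$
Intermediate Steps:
$h = 5$
$n{\left(c,o \right)} = 25$ ($n{\left(c,o \right)} = 5^{2} = 25$)
$H = -35$ ($H = \left(3 - 53\right) + 15 = -50 + 15 = -35$)
$H \left(\left(4 \cdot 4 - 1\right) + n{\left(5,-12 \right)}\right) = - 35 \left(\left(4 \cdot 4 - 1\right) + 25\right) = - 35 \left(\left(16 - 1\right) + 25\right) = - 35 \left(15 + 25\right) = \left(-35\right) 40 = -1400$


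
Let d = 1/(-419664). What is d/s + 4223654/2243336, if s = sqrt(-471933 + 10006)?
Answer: 2111827/1121668 + I*sqrt(461927)/193854132528 ≈ 1.8828 + 3.506e-9*I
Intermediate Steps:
d = -1/419664 ≈ -2.3829e-6
s = I*sqrt(461927) (s = sqrt(-461927) = I*sqrt(461927) ≈ 679.65*I)
d/s + 4223654/2243336 = -(-I*sqrt(461927)/461927)/419664 + 4223654/2243336 = -(-1)*I*sqrt(461927)/193854132528 + 4223654*(1/2243336) = I*sqrt(461927)/193854132528 + 2111827/1121668 = 2111827/1121668 + I*sqrt(461927)/193854132528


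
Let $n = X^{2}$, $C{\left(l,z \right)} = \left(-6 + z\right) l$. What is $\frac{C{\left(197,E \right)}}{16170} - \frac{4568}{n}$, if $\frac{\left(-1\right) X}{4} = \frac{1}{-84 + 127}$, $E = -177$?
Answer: $- \frac{1422668211}{2695} \approx -5.2789 \cdot 10^{5}$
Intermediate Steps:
$C{\left(l,z \right)} = l \left(-6 + z\right)$
$X = - \frac{4}{43}$ ($X = - \frac{4}{-84 + 127} = - \frac{4}{43} \approx -0.093023$)
$n = \frac{16}{1849}$ ($n = \left(- \frac{4}{43}\right)^{2} = \frac{16}{1849} \approx 0.0086533$)
$\frac{C{\left(197,E \right)}}{16170} - \frac{4568}{n} = \frac{197 \left(-6 - 177\right)}{16170} - \frac{4568}{\frac{16}{1849}} = 197 \left(-183\right) \frac{1}{16170} - \frac{1055779}{2} = \left(-36051\right) \frac{1}{16170} - \frac{1055779}{2} = - \frac{12017}{5390} - \frac{1055779}{2} = - \frac{1422668211}{2695}$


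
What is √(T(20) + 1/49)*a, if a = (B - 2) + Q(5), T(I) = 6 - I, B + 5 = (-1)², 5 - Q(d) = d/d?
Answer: -2*I*√685/7 ≈ -7.4779*I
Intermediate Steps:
Q(d) = 4 (Q(d) = 5 - d/d = 5 - 1*1 = 5 - 1 = 4)
B = -4 (B = -5 + (-1)² = -5 + 1 = -4)
a = -2 (a = (-4 - 2) + 4 = -6 + 4 = -2)
√(T(20) + 1/49)*a = √((6 - 1*20) + 1/49)*(-2) = √((6 - 20) + 1/49)*(-2) = √(-14 + 1/49)*(-2) = √(-685/49)*(-2) = (I*√685/7)*(-2) = -2*I*√685/7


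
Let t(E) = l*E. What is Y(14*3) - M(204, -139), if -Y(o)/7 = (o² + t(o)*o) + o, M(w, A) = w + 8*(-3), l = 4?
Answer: -62214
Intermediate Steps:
t(E) = 4*E
M(w, A) = -24 + w (M(w, A) = w - 24 = -24 + w)
Y(o) = -35*o² - 7*o (Y(o) = -7*((o² + (4*o)*o) + o) = -7*((o² + 4*o²) + o) = -7*(5*o² + o) = -7*(o + 5*o²) = -35*o² - 7*o)
Y(14*3) - M(204, -139) = -7*14*3*(1 + 5*(14*3)) - (-24 + 204) = -7*42*(1 + 5*42) - 1*180 = -7*42*(1 + 210) - 180 = -7*42*211 - 180 = -62034 - 180 = -62214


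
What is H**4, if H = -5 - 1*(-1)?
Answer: 256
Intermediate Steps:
H = -4 (H = -5 + 1 = -4)
H**4 = (-4)**4 = 256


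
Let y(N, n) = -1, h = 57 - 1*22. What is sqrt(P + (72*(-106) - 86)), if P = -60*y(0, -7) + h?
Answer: 33*I*sqrt(7) ≈ 87.31*I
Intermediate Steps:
h = 35 (h = 57 - 22 = 35)
P = 95 (P = -60*(-1) + 35 = 60 + 35 = 95)
sqrt(P + (72*(-106) - 86)) = sqrt(95 + (72*(-106) - 86)) = sqrt(95 + (-7632 - 86)) = sqrt(95 - 7718) = sqrt(-7623) = 33*I*sqrt(7)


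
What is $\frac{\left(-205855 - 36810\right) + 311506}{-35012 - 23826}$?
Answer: $- \frac{68841}{58838} \approx -1.17$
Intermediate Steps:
$\frac{\left(-205855 - 36810\right) + 311506}{-35012 - 23826} = \frac{\left(-205855 - 36810\right) + 311506}{-58838} = \left(-242665 + 311506\right) \left(- \frac{1}{58838}\right) = 68841 \left(- \frac{1}{58838}\right) = - \frac{68841}{58838}$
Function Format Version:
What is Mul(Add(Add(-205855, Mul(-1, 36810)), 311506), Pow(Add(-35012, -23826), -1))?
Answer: Rational(-68841, 58838) ≈ -1.1700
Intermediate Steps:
Mul(Add(Add(-205855, Mul(-1, 36810)), 311506), Pow(Add(-35012, -23826), -1)) = Mul(Add(Add(-205855, -36810), 311506), Pow(-58838, -1)) = Mul(Add(-242665, 311506), Rational(-1, 58838)) = Mul(68841, Rational(-1, 58838)) = Rational(-68841, 58838)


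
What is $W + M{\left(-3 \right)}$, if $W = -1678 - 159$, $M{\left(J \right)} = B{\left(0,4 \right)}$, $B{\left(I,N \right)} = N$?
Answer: $-1833$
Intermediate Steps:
$M{\left(J \right)} = 4$
$W = -1837$
$W + M{\left(-3 \right)} = -1837 + 4 = -1833$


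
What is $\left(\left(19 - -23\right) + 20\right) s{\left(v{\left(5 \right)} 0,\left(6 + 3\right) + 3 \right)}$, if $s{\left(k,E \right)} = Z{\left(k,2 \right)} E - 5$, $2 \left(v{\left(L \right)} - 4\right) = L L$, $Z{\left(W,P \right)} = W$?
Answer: $-310$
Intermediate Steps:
$v{\left(L \right)} = 4 + \frac{L^{2}}{2}$ ($v{\left(L \right)} = 4 + \frac{L L}{2} = 4 + \frac{L^{2}}{2}$)
$s{\left(k,E \right)} = -5 + E k$ ($s{\left(k,E \right)} = k E - 5 = E k - 5 = -5 + E k$)
$\left(\left(19 - -23\right) + 20\right) s{\left(v{\left(5 \right)} 0,\left(6 + 3\right) + 3 \right)} = \left(\left(19 - -23\right) + 20\right) \left(-5 + \left(\left(6 + 3\right) + 3\right) \left(4 + \frac{5^{2}}{2}\right) 0\right) = \left(\left(19 + 23\right) + 20\right) \left(-5 + \left(9 + 3\right) \left(4 + \frac{1}{2} \cdot 25\right) 0\right) = \left(42 + 20\right) \left(-5 + 12 \left(4 + \frac{25}{2}\right) 0\right) = 62 \left(-5 + 12 \cdot \frac{33}{2} \cdot 0\right) = 62 \left(-5 + 12 \cdot 0\right) = 62 \left(-5 + 0\right) = 62 \left(-5\right) = -310$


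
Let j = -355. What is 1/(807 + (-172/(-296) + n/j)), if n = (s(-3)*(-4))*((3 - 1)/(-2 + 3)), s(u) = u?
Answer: 26270/21213379 ≈ 0.0012384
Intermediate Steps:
n = 24 (n = (-3*(-4))*((3 - 1)/(-2 + 3)) = 12*(2/1) = 12*(2*1) = 12*2 = 24)
1/(807 + (-172/(-296) + n/j)) = 1/(807 + (-172/(-296) + 24/(-355))) = 1/(807 + (-172*(-1/296) + 24*(-1/355))) = 1/(807 + (43/74 - 24/355)) = 1/(807 + 13489/26270) = 1/(21213379/26270) = 26270/21213379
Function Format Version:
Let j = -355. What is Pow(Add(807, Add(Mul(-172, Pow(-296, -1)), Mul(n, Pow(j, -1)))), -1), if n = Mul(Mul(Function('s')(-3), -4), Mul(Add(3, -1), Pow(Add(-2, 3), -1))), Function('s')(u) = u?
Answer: Rational(26270, 21213379) ≈ 0.0012384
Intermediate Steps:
n = 24 (n = Mul(Mul(-3, -4), Mul(Add(3, -1), Pow(Add(-2, 3), -1))) = Mul(12, Mul(2, Pow(1, -1))) = Mul(12, Mul(2, 1)) = Mul(12, 2) = 24)
Pow(Add(807, Add(Mul(-172, Pow(-296, -1)), Mul(n, Pow(j, -1)))), -1) = Pow(Add(807, Add(Mul(-172, Pow(-296, -1)), Mul(24, Pow(-355, -1)))), -1) = Pow(Add(807, Add(Mul(-172, Rational(-1, 296)), Mul(24, Rational(-1, 355)))), -1) = Pow(Add(807, Add(Rational(43, 74), Rational(-24, 355))), -1) = Pow(Add(807, Rational(13489, 26270)), -1) = Pow(Rational(21213379, 26270), -1) = Rational(26270, 21213379)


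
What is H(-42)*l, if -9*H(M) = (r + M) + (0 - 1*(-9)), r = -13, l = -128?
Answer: -5888/9 ≈ -654.22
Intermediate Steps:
H(M) = 4/9 - M/9 (H(M) = -((-13 + M) + (0 - 1*(-9)))/9 = -((-13 + M) + (0 + 9))/9 = -((-13 + M) + 9)/9 = -(-4 + M)/9 = 4/9 - M/9)
H(-42)*l = (4/9 - ⅑*(-42))*(-128) = (4/9 + 14/3)*(-128) = (46/9)*(-128) = -5888/9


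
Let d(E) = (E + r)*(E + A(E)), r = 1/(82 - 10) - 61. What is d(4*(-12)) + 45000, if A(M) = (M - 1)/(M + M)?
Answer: 346814473/6912 ≈ 50176.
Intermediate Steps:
A(M) = (-1 + M)/(2*M) (A(M) = (-1 + M)/((2*M)) = (-1 + M)*(1/(2*M)) = (-1 + M)/(2*M))
r = -4391/72 (r = 1/72 - 61 = -4391/72 ≈ -60.986)
d(E) = (-4391/72 + E)*(E + (-1 + E)/(2*E)) (d(E) = (E - 4391/72)*(E + (-1 + E)/(2*E)) = (-4391/72 + E)*(E + (-1 + E)/(2*E)))
d(4*(-12)) + 45000 = (-4463/144 + (4*(-12))**2 - 4355*(-12)/18 + 4391/(144*((4*(-12))))) + 45000 = (-4463/144 + (-48)**2 - 4355/72*(-48) + (4391/144)/(-48)) + 45000 = (-4463/144 + 2304 + 8710/3 + (4391/144)*(-1/48)) + 45000 = (-4463/144 + 2304 + 8710/3 - 4391/6912) + 45000 = 35774473/6912 + 45000 = 346814473/6912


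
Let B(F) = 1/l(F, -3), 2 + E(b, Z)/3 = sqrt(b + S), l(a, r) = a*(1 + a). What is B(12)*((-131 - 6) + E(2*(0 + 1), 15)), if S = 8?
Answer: -11/12 + sqrt(10)/52 ≈ -0.85585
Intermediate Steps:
E(b, Z) = -6 + 3*sqrt(8 + b) (E(b, Z) = -6 + 3*sqrt(b + 8) = -6 + 3*sqrt(8 + b))
B(F) = 1/(F*(1 + F))
B(12)*((-131 - 6) + E(2*(0 + 1), 15)) = (1/(12*(1 + 12)))*((-131 - 6) + (-6 + 3*sqrt(8 + 2*(0 + 1)))) = ((1/12)/13)*(-137 + (-6 + 3*sqrt(8 + 2*1))) = ((1/12)*(1/13))*(-137 + (-6 + 3*sqrt(8 + 2))) = (-137 + (-6 + 3*sqrt(10)))/156 = (-143 + 3*sqrt(10))/156 = -11/12 + sqrt(10)/52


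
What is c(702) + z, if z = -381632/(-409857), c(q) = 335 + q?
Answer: 425403341/409857 ≈ 1037.9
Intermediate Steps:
z = 381632/409857 (z = -381632*(-1/409857) = 381632/409857 ≈ 0.93113)
c(702) + z = (335 + 702) + 381632/409857 = 1037 + 381632/409857 = 425403341/409857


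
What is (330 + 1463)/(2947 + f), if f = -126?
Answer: 1793/2821 ≈ 0.63559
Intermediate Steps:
(330 + 1463)/(2947 + f) = (330 + 1463)/(2947 - 126) = 1793/2821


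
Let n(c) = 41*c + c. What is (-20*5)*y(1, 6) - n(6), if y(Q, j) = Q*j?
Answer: -852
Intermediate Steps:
n(c) = 42*c
(-20*5)*y(1, 6) - n(6) = (-20*5)*(1*6) - 42*6 = -100*6 - 1*252 = -600 - 252 = -852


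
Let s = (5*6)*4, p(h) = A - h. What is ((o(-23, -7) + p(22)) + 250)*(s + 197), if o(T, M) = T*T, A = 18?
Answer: 245675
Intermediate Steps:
o(T, M) = T**2
p(h) = 18 - h
s = 120 (s = 30*4 = 120)
((o(-23, -7) + p(22)) + 250)*(s + 197) = (((-23)**2 + (18 - 1*22)) + 250)*(120 + 197) = ((529 + (18 - 22)) + 250)*317 = ((529 - 4) + 250)*317 = (525 + 250)*317 = 775*317 = 245675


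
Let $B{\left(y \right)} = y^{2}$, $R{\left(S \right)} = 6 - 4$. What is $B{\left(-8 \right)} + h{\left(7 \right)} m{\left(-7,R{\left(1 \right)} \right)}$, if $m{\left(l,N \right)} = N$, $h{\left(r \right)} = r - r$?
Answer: $64$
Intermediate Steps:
$R{\left(S \right)} = 2$ ($R{\left(S \right)} = 6 - 4 = 2$)
$h{\left(r \right)} = 0$
$B{\left(-8 \right)} + h{\left(7 \right)} m{\left(-7,R{\left(1 \right)} \right)} = \left(-8\right)^{2} + 0 \cdot 2 = 64 + 0 = 64$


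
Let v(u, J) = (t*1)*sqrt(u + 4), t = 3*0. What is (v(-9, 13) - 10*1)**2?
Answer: 100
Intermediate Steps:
t = 0
v(u, J) = 0 (v(u, J) = (0*1)*sqrt(u + 4) = 0*sqrt(4 + u) = 0)
(v(-9, 13) - 10*1)**2 = (0 - 10*1)**2 = (0 - 10)**2 = (-10)**2 = 100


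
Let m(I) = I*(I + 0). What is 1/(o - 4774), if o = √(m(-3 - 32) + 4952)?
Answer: -4774/22784899 - √6177/22784899 ≈ -0.00021297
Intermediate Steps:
m(I) = I² (m(I) = I*I = I²)
o = √6177 (o = √((-3 - 32)² + 4952) = √((-35)² + 4952) = √(1225 + 4952) = √6177 ≈ 78.594)
1/(o - 4774) = 1/(√6177 - 4774) = 1/(-4774 + √6177)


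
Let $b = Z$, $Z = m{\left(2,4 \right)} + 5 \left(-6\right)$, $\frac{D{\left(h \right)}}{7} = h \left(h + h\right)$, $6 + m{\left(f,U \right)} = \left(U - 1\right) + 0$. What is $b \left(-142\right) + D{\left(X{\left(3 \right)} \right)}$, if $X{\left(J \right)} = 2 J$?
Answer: $5190$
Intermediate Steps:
$m{\left(f,U \right)} = -7 + U$ ($m{\left(f,U \right)} = -6 + \left(\left(U - 1\right) + 0\right) = -6 + \left(\left(-1 + U\right) + 0\right) = -6 + \left(-1 + U\right) = -7 + U$)
$D{\left(h \right)} = 14 h^{2}$ ($D{\left(h \right)} = 7 h \left(h + h\right) = 7 h 2 h = 7 \cdot 2 h^{2} = 14 h^{2}$)
$Z = -33$ ($Z = \left(-7 + 4\right) + 5 \left(-6\right) = -3 - 30 = -33$)
$b = -33$
$b \left(-142\right) + D{\left(X{\left(3 \right)} \right)} = \left(-33\right) \left(-142\right) + 14 \left(2 \cdot 3\right)^{2} = 4686 + 14 \cdot 6^{2} = 4686 + 14 \cdot 36 = 4686 + 504 = 5190$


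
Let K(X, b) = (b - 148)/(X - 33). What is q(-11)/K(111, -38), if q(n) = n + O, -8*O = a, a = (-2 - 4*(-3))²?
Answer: 611/62 ≈ 9.8548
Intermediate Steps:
a = 100 (a = (-2 + 12)² = 10² = 100)
O = -25/2 (O = -⅛*100 = -25/2 ≈ -12.500)
K(X, b) = (-148 + b)/(-33 + X)
q(n) = -25/2 + n (q(n) = n - 25/2 = -25/2 + n)
q(-11)/K(111, -38) = (-25/2 - 11)/(((-148 - 38)/(-33 + 111))) = -47/(2*(-186/78)) = -47/(2*((1/78)*(-186))) = -47/(2*(-31/13)) = -47/2*(-13/31) = 611/62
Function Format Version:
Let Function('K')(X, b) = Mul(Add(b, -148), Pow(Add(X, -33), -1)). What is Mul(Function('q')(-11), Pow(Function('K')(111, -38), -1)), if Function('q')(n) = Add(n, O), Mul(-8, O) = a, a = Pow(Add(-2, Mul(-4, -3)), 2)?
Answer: Rational(611, 62) ≈ 9.8548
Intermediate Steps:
a = 100 (a = Pow(Add(-2, 12), 2) = Pow(10, 2) = 100)
O = Rational(-25, 2) (O = Mul(Rational(-1, 8), 100) = Rational(-25, 2) ≈ -12.500)
Function('K')(X, b) = Mul(Pow(Add(-33, X), -1), Add(-148, b)) (Function('K')(X, b) = Mul(Add(-148, b), Pow(Add(-33, X), -1)) = Mul(Pow(Add(-33, X), -1), Add(-148, b)))
Function('q')(n) = Add(Rational(-25, 2), n) (Function('q')(n) = Add(n, Rational(-25, 2)) = Add(Rational(-25, 2), n))
Mul(Function('q')(-11), Pow(Function('K')(111, -38), -1)) = Mul(Add(Rational(-25, 2), -11), Pow(Mul(Pow(Add(-33, 111), -1), Add(-148, -38)), -1)) = Mul(Rational(-47, 2), Pow(Mul(Pow(78, -1), -186), -1)) = Mul(Rational(-47, 2), Pow(Mul(Rational(1, 78), -186), -1)) = Mul(Rational(-47, 2), Pow(Rational(-31, 13), -1)) = Mul(Rational(-47, 2), Rational(-13, 31)) = Rational(611, 62)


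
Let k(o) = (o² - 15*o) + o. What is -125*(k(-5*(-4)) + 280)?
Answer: -50000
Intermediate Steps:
k(o) = o² - 14*o
-125*(k(-5*(-4)) + 280) = -125*((-5*(-4))*(-14 - 5*(-4)) + 280) = -125*(20*(-14 + 20) + 280) = -125*(20*6 + 280) = -125*(120 + 280) = -125*400 = -50000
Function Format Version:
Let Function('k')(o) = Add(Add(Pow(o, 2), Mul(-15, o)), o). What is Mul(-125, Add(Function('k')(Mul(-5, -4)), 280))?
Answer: -50000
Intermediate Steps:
Function('k')(o) = Add(Pow(o, 2), Mul(-14, o))
Mul(-125, Add(Function('k')(Mul(-5, -4)), 280)) = Mul(-125, Add(Mul(Mul(-5, -4), Add(-14, Mul(-5, -4))), 280)) = Mul(-125, Add(Mul(20, Add(-14, 20)), 280)) = Mul(-125, Add(Mul(20, 6), 280)) = Mul(-125, Add(120, 280)) = Mul(-125, 400) = -50000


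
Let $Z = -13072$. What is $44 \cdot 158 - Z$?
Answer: $20024$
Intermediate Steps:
$44 \cdot 158 - Z = 44 \cdot 158 - -13072 = 6952 + 13072 = 20024$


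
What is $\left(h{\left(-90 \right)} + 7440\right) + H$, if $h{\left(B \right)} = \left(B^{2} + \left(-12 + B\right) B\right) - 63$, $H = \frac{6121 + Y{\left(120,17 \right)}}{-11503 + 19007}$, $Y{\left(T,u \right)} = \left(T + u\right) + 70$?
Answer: $\frac{3304151}{134} \approx 24658.0$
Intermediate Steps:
$Y{\left(T,u \right)} = 70 + T + u$
$H = \frac{113}{134}$ ($H = \frac{6121 + \left(70 + 120 + 17\right)}{-11503 + 19007} = \frac{6121 + 207}{7504} = 6328 \cdot \frac{1}{7504} = \frac{113}{134} \approx 0.84328$)
$h{\left(B \right)} = -63 + B^{2} + B \left(-12 + B\right)$ ($h{\left(B \right)} = \left(B^{2} + B \left(-12 + B\right)\right) - 63 = -63 + B^{2} + B \left(-12 + B\right)$)
$\left(h{\left(-90 \right)} + 7440\right) + H = \left(\left(-63 - -1080 + 2 \left(-90\right)^{2}\right) + 7440\right) + \frac{113}{134} = \left(\left(-63 + 1080 + 2 \cdot 8100\right) + 7440\right) + \frac{113}{134} = \left(\left(-63 + 1080 + 16200\right) + 7440\right) + \frac{113}{134} = \left(17217 + 7440\right) + \frac{113}{134} = 24657 + \frac{113}{134} = \frac{3304151}{134}$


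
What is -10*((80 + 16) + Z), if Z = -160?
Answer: 640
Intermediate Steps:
-10*((80 + 16) + Z) = -10*((80 + 16) - 160) = -10*(96 - 160) = -10*(-64) = 640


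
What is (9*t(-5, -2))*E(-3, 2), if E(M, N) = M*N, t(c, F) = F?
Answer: 108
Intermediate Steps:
(9*t(-5, -2))*E(-3, 2) = (9*(-2))*(-3*2) = -18*(-6) = 108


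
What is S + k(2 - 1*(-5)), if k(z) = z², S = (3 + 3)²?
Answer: 85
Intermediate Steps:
S = 36 (S = 6² = 36)
S + k(2 - 1*(-5)) = 36 + (2 - 1*(-5))² = 36 + (2 + 5)² = 36 + 7² = 36 + 49 = 85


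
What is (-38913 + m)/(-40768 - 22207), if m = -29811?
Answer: 68724/62975 ≈ 1.0913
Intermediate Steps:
(-38913 + m)/(-40768 - 22207) = (-38913 - 29811)/(-40768 - 22207) = -68724/(-62975) = -68724*(-1/62975) = 68724/62975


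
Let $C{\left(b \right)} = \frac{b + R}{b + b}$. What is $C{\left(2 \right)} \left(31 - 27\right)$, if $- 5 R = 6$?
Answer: $\frac{4}{5} \approx 0.8$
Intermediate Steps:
$R = - \frac{6}{5}$ ($R = \left(- \frac{1}{5}\right) 6 = - \frac{6}{5} \approx -1.2$)
$C{\left(b \right)} = \frac{- \frac{6}{5} + b}{2 b}$ ($C{\left(b \right)} = \frac{b - \frac{6}{5}}{b + b} = \frac{- \frac{6}{5} + b}{2 b}$)
$C{\left(2 \right)} \left(31 - 27\right) = \frac{-6 + 5 \cdot 2}{10 \cdot 2} \left(31 - 27\right) = \frac{1}{10} \cdot \frac{1}{2} \left(-6 + 10\right) 4 = \frac{1}{10} \cdot \frac{1}{2} \cdot 4 \cdot 4 = \frac{1}{5} \cdot 4 = \frac{4}{5}$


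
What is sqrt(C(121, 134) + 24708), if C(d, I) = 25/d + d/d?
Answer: sqrt(2989814)/11 ≈ 157.19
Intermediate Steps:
C(d, I) = 1 + 25/d (C(d, I) = 25/d + 1 = 1 + 25/d)
sqrt(C(121, 134) + 24708) = sqrt((25 + 121)/121 + 24708) = sqrt((1/121)*146 + 24708) = sqrt(146/121 + 24708) = sqrt(2989814/121) = sqrt(2989814)/11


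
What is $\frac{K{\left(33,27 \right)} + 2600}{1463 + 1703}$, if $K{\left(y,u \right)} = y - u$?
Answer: $\frac{1303}{1583} \approx 0.82312$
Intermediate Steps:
$\frac{K{\left(33,27 \right)} + 2600}{1463 + 1703} = \frac{\left(33 - 27\right) + 2600}{1463 + 1703} = \frac{\left(33 - 27\right) + 2600}{3166} = \left(6 + 2600\right) \frac{1}{3166} = 2606 \cdot \frac{1}{3166} = \frac{1303}{1583}$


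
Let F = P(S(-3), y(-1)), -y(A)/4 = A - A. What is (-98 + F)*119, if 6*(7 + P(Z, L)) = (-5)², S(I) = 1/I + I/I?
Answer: -71995/6 ≈ -11999.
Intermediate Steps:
y(A) = 0 (y(A) = -4*(A - A) = -4*0 = 0)
S(I) = 1 + 1/I (S(I) = 1/I + 1 = 1 + 1/I)
P(Z, L) = -17/6 (P(Z, L) = -7 + (⅙)*(-5)² = -7 + (⅙)*25 = -7 + 25/6 = -17/6)
F = -17/6 ≈ -2.8333
(-98 + F)*119 = (-98 - 17/6)*119 = -605/6*119 = -71995/6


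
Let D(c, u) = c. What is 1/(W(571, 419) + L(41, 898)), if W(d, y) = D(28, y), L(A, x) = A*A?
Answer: 1/1709 ≈ 0.00058514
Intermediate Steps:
L(A, x) = A²
W(d, y) = 28
1/(W(571, 419) + L(41, 898)) = 1/(28 + 41²) = 1/(28 + 1681) = 1/1709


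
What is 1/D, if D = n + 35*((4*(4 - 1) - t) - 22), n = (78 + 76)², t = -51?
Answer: 1/25151 ≈ 3.9760e-5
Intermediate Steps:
n = 23716 (n = 154² = 23716)
D = 25151 (D = 23716 + 35*((4*(4 - 1) - 1*(-51)) - 22) = 23716 + 35*((4*3 + 51) - 22) = 23716 + 35*((12 + 51) - 22) = 23716 + 35*(63 - 22) = 23716 + 35*41 = 23716 + 1435 = 25151)
1/D = 1/25151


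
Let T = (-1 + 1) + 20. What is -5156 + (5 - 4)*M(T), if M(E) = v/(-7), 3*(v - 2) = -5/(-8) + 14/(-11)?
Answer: -3176253/616 ≈ -5156.3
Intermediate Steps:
T = 20 (T = 0 + 20 = 20)
v = 157/88 (v = 2 + (-5/(-8) + 14/(-11))/3 = 2 + (-5*(-1/8) + 14*(-1/11))/3 = 2 + (5/8 - 14/11)/3 = 2 + (1/3)*(-57/88) = 2 - 19/88 = 157/88 ≈ 1.7841)
M(E) = -157/616 (M(E) = (157/88)/(-7) = (157/88)*(-1/7) = -157/616)
-5156 + (5 - 4)*M(T) = -5156 + (5 - 4)*(-157/616) = -5156 + 1*(-157/616) = -5156 - 157/616 = -3176253/616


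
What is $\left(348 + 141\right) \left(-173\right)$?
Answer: $-84597$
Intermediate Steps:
$\left(348 + 141\right) \left(-173\right) = 489 \left(-173\right) = -84597$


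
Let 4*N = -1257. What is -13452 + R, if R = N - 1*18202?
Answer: -127873/4 ≈ -31968.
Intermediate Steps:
N = -1257/4 (N = (¼)*(-1257) = -1257/4 ≈ -314.25)
R = -74065/4 (R = -1257/4 - 1*18202 = -1257/4 - 18202 = -74065/4 ≈ -18516.)
-13452 + R = -13452 - 74065/4 = -127873/4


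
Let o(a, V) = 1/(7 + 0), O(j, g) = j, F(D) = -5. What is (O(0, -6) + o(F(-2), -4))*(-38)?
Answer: -38/7 ≈ -5.4286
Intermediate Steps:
o(a, V) = 1/7
(O(0, -6) + o(F(-2), -4))*(-38) = (0 + 1/7)*(-38) = (1/7)*(-38) = -38/7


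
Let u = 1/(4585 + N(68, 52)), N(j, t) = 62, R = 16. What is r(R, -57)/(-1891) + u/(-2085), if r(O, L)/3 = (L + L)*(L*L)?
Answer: 10766004304319/18321889545 ≈ 587.60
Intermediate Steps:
u = 1/4647 (u = 1/(4585 + 62) = 1/4647 ≈ 0.00021519)
r(O, L) = 6*L**3 (r(O, L) = 3*((L + L)*(L*L)) = 3*((2*L)*L**2) = 3*(2*L**3) = 6*L**3)
r(R, -57)/(-1891) + u/(-2085) = (6*(-57)**3)/(-1891) + (1/4647)/(-2085) = (6*(-185193))*(-1/1891) + (1/4647)*(-1/2085) = -1111158*(-1/1891) - 1/9688995 = 1111158/1891 - 1/9688995 = 10766004304319/18321889545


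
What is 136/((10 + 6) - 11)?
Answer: 136/5 ≈ 27.200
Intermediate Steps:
136/((10 + 6) - 11) = 136/(16 - 11) = 136/5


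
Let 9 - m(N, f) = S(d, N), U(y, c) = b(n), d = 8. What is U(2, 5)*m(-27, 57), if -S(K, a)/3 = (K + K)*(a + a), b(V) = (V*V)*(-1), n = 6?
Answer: 92988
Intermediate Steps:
b(V) = -V² (b(V) = V²*(-1) = -V²)
U(y, c) = -36 (U(y, c) = -1*6² = -1*36 = -36)
S(K, a) = -12*K*a (S(K, a) = -3*(K + K)*(a + a) = -3*2*K*2*a = -12*K*a)
m(N, f) = 9 + 96*N (m(N, f) = 9 - (-12)*8*N = 9 - (-96)*N = 9 + 96*N)
U(2, 5)*m(-27, 57) = -36*(9 + 96*(-27)) = -36*(9 - 2592) = -36*(-2583) = 92988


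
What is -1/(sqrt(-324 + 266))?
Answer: I*sqrt(58)/58 ≈ 0.13131*I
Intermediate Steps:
-1/(sqrt(-324 + 266)) = -1/(sqrt(-58)) = -1/(I*sqrt(58)) = -(-1)*I*sqrt(58)/58 = I*sqrt(58)/58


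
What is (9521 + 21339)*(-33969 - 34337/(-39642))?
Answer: -20777494262230/19821 ≈ -1.0483e+9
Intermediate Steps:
(9521 + 21339)*(-33969 - 34337/(-39642)) = 30860*(-33969 - 34337*(-1/39642)) = 30860*(-33969 + 34337/39642) = 30860*(-1346564761/39642) = -20777494262230/19821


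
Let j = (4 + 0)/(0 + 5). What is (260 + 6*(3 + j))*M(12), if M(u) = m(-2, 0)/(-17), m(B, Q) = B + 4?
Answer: -2828/85 ≈ -33.271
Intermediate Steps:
m(B, Q) = 4 + B
M(u) = -2/17 (M(u) = (4 - 2)/(-17) = 2*(-1/17) = -2/17)
j = ⅘ (j = 4/5 = 4*(⅕) = ⅘ ≈ 0.80000)
(260 + 6*(3 + j))*M(12) = (260 + 6*(3 + ⅘))*(-2/17) = (260 + 6*(19/5))*(-2/17) = (260 + 114/5)*(-2/17) = (1414/5)*(-2/17) = -2828/85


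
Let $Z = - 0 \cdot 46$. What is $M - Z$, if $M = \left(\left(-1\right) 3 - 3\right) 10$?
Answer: $-60$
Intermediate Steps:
$M = -60$ ($M = \left(-3 - 3\right) 10 = \left(-6\right) 10 = -60$)
$Z = 0$ ($Z = \left(-1\right) 0 = 0$)
$M - Z = -60 - 0 = -60 + 0 = -60$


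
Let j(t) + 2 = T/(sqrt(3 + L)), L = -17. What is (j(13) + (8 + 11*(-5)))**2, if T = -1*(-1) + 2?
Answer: 33605/14 + 21*I*sqrt(14) ≈ 2400.4 + 78.575*I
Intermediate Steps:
T = 3 (T = 1 + 2 = 3)
j(t) = -2 - 3*I*sqrt(14)/14 (j(t) = -2 + 3/(sqrt(3 - 17)) = -2 + 3/(sqrt(-14)) = -2 + 3/((I*sqrt(14))) = -2 + 3*(-I*sqrt(14)/14) = -2 - 3*I*sqrt(14)/14)
(j(13) + (8 + 11*(-5)))**2 = ((-2 - 3*I*sqrt(14)/14) + (8 + 11*(-5)))**2 = ((-2 - 3*I*sqrt(14)/14) + (8 - 55))**2 = ((-2 - 3*I*sqrt(14)/14) - 47)**2 = (-49 - 3*I*sqrt(14)/14)**2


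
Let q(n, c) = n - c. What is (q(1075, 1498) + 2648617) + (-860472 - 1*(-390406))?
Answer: 2178128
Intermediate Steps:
(q(1075, 1498) + 2648617) + (-860472 - 1*(-390406)) = ((1075 - 1*1498) + 2648617) + (-860472 - 1*(-390406)) = ((1075 - 1498) + 2648617) + (-860472 + 390406) = (-423 + 2648617) - 470066 = 2648194 - 470066 = 2178128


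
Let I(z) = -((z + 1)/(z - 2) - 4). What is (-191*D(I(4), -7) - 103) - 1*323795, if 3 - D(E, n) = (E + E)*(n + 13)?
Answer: -321033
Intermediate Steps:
I(z) = 4 - (1 + z)/(-2 + z) (I(z) = -((1 + z)/(-2 + z) - 4) = -(-4 + (1 + z)/(-2 + z)) = 4 - (1 + z)/(-2 + z))
D(E, n) = 3 - 2*E*(13 + n) (D(E, n) = 3 - (E + E)*(n + 13) = 3 - 2*E*(13 + n))
(-191*D(I(4), -7) - 103) - 1*323795 = (-191*(3 - 78*(-3 + 4)/(-2 + 4) - 2*3*(-3 + 4)/(-2 + 4)*(-7)) - 103) - 1*323795 = (-191*(3 - 78/2 - 2*3*1/2*(-7)) - 103) - 323795 = (-191*(3 - 78/2 - 2*3*(½)*1*(-7)) - 103) - 323795 = (-191*(3 - 26*3/2 - 2*3/2*(-7)) - 103) - 323795 = (-191*(3 - 39 + 21) - 103) - 323795 = (-191*(-15) - 103) - 323795 = (2865 - 103) - 323795 = 2762 - 323795 = -321033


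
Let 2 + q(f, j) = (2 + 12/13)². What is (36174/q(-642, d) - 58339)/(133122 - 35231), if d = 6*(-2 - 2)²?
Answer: -15812/29309 ≈ -0.53949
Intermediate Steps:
d = 96 (d = 6*(-4)² = 6*16 = 96)
q(f, j) = 1106/169 (q(f, j) = -2 + (2 + 12/13)² = -2 + (38/13)² = -2 + 1444/169 = 1106/169)
(36174/q(-642, d) - 58339)/(133122 - 35231) = (36174/(1106/169) - 58339)/(133122 - 35231) = (36174*(169/1106) - 58339)/97891 = (3056703/553 - 58339)*(1/97891) = -29204764/553*1/97891 = -15812/29309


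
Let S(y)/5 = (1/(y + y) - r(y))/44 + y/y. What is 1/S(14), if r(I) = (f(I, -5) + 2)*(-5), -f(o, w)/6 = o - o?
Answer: 1232/7565 ≈ 0.16286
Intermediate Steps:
f(o, w) = 0 (f(o, w) = -6*(o - o) = -6*0 = 0)
r(I) = -10 (r(I) = (0 + 2)*(-5) = 2*(-5) = -10)
S(y) = 135/22 + 5/(88*y) (S(y) = 5*((1/(y + y) - 1*(-10))/44 + y/y) = 5*((1/(2*y) + 10)*(1/44) + 1) = 5*((10 + 1/(2*y))*(1/44) + 1) = 5*((5/22 + 1/(88*y)) + 1) = 5*(27/22 + 1/(88*y)) = 135/22 + 5/(88*y))
1/S(14) = 1/((5/88)*(1 + 108*14)/14) = 1/((5/88)*(1/14)*(1 + 1512)) = 1/((5/88)*(1/14)*1513) = 1/(7565/1232) = 1232/7565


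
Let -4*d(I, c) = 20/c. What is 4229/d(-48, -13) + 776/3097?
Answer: 170267649/15485 ≈ 10996.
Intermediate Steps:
d(I, c) = -5/c
4229/d(-48, -13) + 776/3097 = 4229/((-5/(-13))) + 776/3097 = 4229/((-5*(-1/13))) + 776*(1/3097) = 4229/(5/13) + 776/3097 = 4229*(13/5) + 776/3097 = 54977/5 + 776/3097 = 170267649/15485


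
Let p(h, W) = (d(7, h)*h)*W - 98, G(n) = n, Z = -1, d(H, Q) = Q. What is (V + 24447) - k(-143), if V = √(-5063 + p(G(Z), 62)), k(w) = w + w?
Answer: 24733 + I*√5099 ≈ 24733.0 + 71.407*I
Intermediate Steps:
k(w) = 2*w
p(h, W) = -98 + W*h² (p(h, W) = (h*h)*W - 98 = h²*W - 98 = W*h² - 98 = -98 + W*h²)
V = I*√5099 (V = √(-5063 + (-98 + 62*(-1)²)) = √(-5063 + (-98 + 62*1)) = √(-5063 + (-98 + 62)) = √(-5063 - 36) = √(-5099) = I*√5099 ≈ 71.407*I)
(V + 24447) - k(-143) = (I*√5099 + 24447) - 2*(-143) = (24447 + I*√5099) - 1*(-286) = (24447 + I*√5099) + 286 = 24733 + I*√5099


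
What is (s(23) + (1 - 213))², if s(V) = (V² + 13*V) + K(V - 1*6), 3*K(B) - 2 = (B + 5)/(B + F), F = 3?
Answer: 342657121/900 ≈ 3.8073e+5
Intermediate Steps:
K(B) = ⅔ + (5 + B)/(3*(3 + B)) (K(B) = ⅔ + ((B + 5)/(B + 3))/3 = ⅔ + ((5 + B)/(3 + B))/3 = ⅔ + (5 + B)/(3*(3 + B)))
s(V) = V² + 13*V + (-7/3 + V)/(-3 + V) (s(V) = (V² + 13*V) + (11/3 + (V - 1*6))/(3 + (V - 1*6)) = (V² + 13*V) + (11/3 + (V - 6))/(3 + (V - 6)) = (V² + 13*V) + (11/3 + (-6 + V))/(3 + (-6 + V)) = (V² + 13*V) + (-7/3 + V)/(-3 + V) = V² + 13*V + (-7/3 + V)/(-3 + V))
(s(23) + (1 - 213))² = ((-7/3 + 23 + 23*(-3 + 23)*(13 + 23))/(-3 + 23) + (1 - 213))² = ((-7/3 + 23 + 23*20*36)/20 - 212)² = ((-7/3 + 23 + 16560)/20 - 212)² = ((1/20)*(49742/3) - 212)² = (24871/30 - 212)² = (18511/30)² = 342657121/900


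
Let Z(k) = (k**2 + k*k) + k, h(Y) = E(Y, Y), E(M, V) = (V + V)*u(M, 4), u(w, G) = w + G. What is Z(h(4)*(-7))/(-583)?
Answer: -400960/583 ≈ -687.75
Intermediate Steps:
u(w, G) = G + w
E(M, V) = 2*V*(4 + M) (E(M, V) = (V + V)*(4 + M) = (2*V)*(4 + M) = 2*V*(4 + M))
h(Y) = 2*Y*(4 + Y)
Z(k) = k + 2*k**2 (Z(k) = (k**2 + k**2) + k = 2*k**2 + k = k + 2*k**2)
Z(h(4)*(-7))/(-583) = (((2*4*(4 + 4))*(-7))*(1 + 2*((2*4*(4 + 4))*(-7))))/(-583) = (((2*4*8)*(-7))*(1 + 2*((2*4*8)*(-7))))*(-1/583) = ((64*(-7))*(1 + 2*(64*(-7))))*(-1/583) = -448*(1 + 2*(-448))*(-1/583) = -448*(1 - 896)*(-1/583) = -448*(-895)*(-1/583) = 400960*(-1/583) = -400960/583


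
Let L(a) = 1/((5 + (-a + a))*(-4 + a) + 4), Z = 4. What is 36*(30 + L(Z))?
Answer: 1089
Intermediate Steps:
L(a) = 1/(-16 + 5*a) (L(a) = 1/((5 + 0)*(-4 + a) + 4) = 1/(5*(-4 + a) + 4) = 1/((-20 + 5*a) + 4) = 1/(-16 + 5*a))
36*(30 + L(Z)) = 36*(30 + 1/(-16 + 5*4)) = 36*(30 + 1/(-16 + 20)) = 36*(30 + 1/4) = 36*(30 + ¼) = 36*(121/4) = 1089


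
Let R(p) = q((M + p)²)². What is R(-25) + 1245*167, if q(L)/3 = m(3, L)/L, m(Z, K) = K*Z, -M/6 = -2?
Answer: 207996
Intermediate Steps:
M = 12 (M = -6*(-2) = 12)
q(L) = 9 (q(L) = 3*((L*3)/L) = 3*((3*L)/L) = 3*3 = 9)
R(p) = 81 (R(p) = 9² = 81)
R(-25) + 1245*167 = 81 + 1245*167 = 81 + 207915 = 207996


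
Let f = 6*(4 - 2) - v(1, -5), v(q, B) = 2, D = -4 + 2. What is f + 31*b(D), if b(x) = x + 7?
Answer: 165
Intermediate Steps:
D = -2
f = 10 (f = 6*(4 - 2) - 1*2 = 6*2 - 2 = 12 - 2 = 10)
b(x) = 7 + x
f + 31*b(D) = 10 + 31*(7 - 2) = 10 + 31*5 = 10 + 155 = 165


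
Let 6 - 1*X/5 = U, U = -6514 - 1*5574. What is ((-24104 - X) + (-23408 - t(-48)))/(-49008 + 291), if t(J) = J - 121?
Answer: 107813/48717 ≈ 2.2130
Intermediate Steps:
t(J) = -121 + J
U = -12088 (U = -6514 - 5574 = -12088)
X = 60470 (X = 30 - 5*(-12088) = 30 + 60440 = 60470)
((-24104 - X) + (-23408 - t(-48)))/(-49008 + 291) = ((-24104 - 1*60470) + (-23408 - (-121 - 48)))/(-49008 + 291) = ((-24104 - 60470) + (-23408 - 1*(-169)))/(-48717) = (-84574 + (-23408 + 169))*(-1/48717) = (-84574 - 23239)*(-1/48717) = -107813*(-1/48717) = 107813/48717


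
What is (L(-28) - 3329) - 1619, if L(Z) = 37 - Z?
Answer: -4883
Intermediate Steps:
(L(-28) - 3329) - 1619 = ((37 - 1*(-28)) - 3329) - 1619 = ((37 + 28) - 3329) - 1619 = (65 - 3329) - 1619 = -3264 - 1619 = -4883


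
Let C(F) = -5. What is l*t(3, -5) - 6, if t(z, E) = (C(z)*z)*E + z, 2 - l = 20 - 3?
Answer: -1176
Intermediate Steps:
l = -15 (l = 2 - (20 - 3) = 2 - 1*17 = 2 - 17 = -15)
t(z, E) = z - 5*E*z (t(z, E) = (-5*z)*E + z = -5*E*z + z = z - 5*E*z)
l*t(3, -5) - 6 = -45*(1 - 5*(-5)) - 6 = -45*(1 + 25) - 6 = -45*26 - 6 = -15*78 - 6 = -1170 - 6 = -1176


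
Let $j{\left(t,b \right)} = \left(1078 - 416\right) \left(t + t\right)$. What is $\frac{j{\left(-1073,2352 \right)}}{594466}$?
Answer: $- \frac{710326}{297233} \approx -2.3898$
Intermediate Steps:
$j{\left(t,b \right)} = 1324 t$ ($j{\left(t,b \right)} = 662 \cdot 2 t = 1324 t$)
$\frac{j{\left(-1073,2352 \right)}}{594466} = \frac{1324 \left(-1073\right)}{594466} = \left(-1420652\right) \frac{1}{594466} = - \frac{710326}{297233}$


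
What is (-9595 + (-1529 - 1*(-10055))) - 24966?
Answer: -26035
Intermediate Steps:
(-9595 + (-1529 - 1*(-10055))) - 24966 = (-9595 + (-1529 + 10055)) - 24966 = (-9595 + 8526) - 24966 = -1069 - 24966 = -26035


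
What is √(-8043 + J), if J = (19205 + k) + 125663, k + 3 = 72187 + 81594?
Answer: √290603 ≈ 539.08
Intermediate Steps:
k = 153778 (k = -3 + (72187 + 81594) = -3 + 153781 = 153778)
J = 298646 (J = (19205 + 153778) + 125663 = 172983 + 125663 = 298646)
√(-8043 + J) = √(-8043 + 298646) = √290603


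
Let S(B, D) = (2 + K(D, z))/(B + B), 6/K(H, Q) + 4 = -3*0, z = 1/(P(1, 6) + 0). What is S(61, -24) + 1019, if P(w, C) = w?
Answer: 248637/244 ≈ 1019.0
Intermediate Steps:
z = 1 (z = 1/(1 + 0) = 1/1 = 1)
K(H, Q) = -3/2 (K(H, Q) = 6/(-4 - 3*0) = 6/(-4 + 0) = 6/(-4) = 6*(-¼) = -3/2)
S(B, D) = 1/(4*B) (S(B, D) = (2 - 3/2)/(B + B) = 1/(2*((2*B))) = (1/(2*B))/2 = 1/(4*B))
S(61, -24) + 1019 = (¼)/61 + 1019 = (¼)*(1/61) + 1019 = 1/244 + 1019 = 248637/244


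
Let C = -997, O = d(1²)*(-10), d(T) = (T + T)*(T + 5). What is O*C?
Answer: 119640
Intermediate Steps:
d(T) = 2*T*(5 + T) (d(T) = (2*T)*(5 + T) = 2*T*(5 + T))
O = -120 (O = (2*1²*(5 + 1²))*(-10) = (2*1*(5 + 1))*(-10) = (2*1*6)*(-10) = 12*(-10) = -120)
O*C = -120*(-997) = 119640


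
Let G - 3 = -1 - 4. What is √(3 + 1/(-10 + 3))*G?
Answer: -4*√35/7 ≈ -3.3806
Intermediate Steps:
G = -2 (G = 3 + (-1 - 4) = 3 - 5 = -2)
√(3 + 1/(-10 + 3))*G = √(3 + 1/(-10 + 3))*(-2) = √(3 + 1/(-7))*(-2) = √(3 - ⅐)*(-2) = √(20/7)*(-2) = (2*√35/7)*(-2) = -4*√35/7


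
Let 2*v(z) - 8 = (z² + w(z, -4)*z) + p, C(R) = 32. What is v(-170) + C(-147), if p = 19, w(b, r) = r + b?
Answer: 58571/2 ≈ 29286.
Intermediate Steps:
w(b, r) = b + r
v(z) = 27/2 + z²/2 + z*(-4 + z)/2 (v(z) = 4 + ((z² + (z - 4)*z) + 19)/2 = 4 + ((z² + (-4 + z)*z) + 19)/2 = 4 + ((z² + z*(-4 + z)) + 19)/2 = 4 + (19 + z² + z*(-4 + z))/2 = 4 + (19/2 + z²/2 + z*(-4 + z)/2) = 27/2 + z²/2 + z*(-4 + z)/2)
v(-170) + C(-147) = (27/2 + (-170)² - 2*(-170)) + 32 = (27/2 + 28900 + 340) + 32 = 58507/2 + 32 = 58571/2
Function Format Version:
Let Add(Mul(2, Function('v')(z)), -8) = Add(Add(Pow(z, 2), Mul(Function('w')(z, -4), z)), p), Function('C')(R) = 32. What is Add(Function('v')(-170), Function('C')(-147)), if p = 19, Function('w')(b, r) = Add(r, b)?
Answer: Rational(58571, 2) ≈ 29286.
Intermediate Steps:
Function('w')(b, r) = Add(b, r)
Function('v')(z) = Add(Rational(27, 2), Mul(Rational(1, 2), Pow(z, 2)), Mul(Rational(1, 2), z, Add(-4, z))) (Function('v')(z) = Add(4, Mul(Rational(1, 2), Add(Add(Pow(z, 2), Mul(Add(z, -4), z)), 19))) = Add(4, Mul(Rational(1, 2), Add(Add(Pow(z, 2), Mul(Add(-4, z), z)), 19))) = Add(4, Mul(Rational(1, 2), Add(Add(Pow(z, 2), Mul(z, Add(-4, z))), 19))) = Add(4, Mul(Rational(1, 2), Add(19, Pow(z, 2), Mul(z, Add(-4, z))))) = Add(4, Add(Rational(19, 2), Mul(Rational(1, 2), Pow(z, 2)), Mul(Rational(1, 2), z, Add(-4, z)))) = Add(Rational(27, 2), Mul(Rational(1, 2), Pow(z, 2)), Mul(Rational(1, 2), z, Add(-4, z))))
Add(Function('v')(-170), Function('C')(-147)) = Add(Add(Rational(27, 2), Pow(-170, 2), Mul(-2, -170)), 32) = Add(Add(Rational(27, 2), 28900, 340), 32) = Add(Rational(58507, 2), 32) = Rational(58571, 2)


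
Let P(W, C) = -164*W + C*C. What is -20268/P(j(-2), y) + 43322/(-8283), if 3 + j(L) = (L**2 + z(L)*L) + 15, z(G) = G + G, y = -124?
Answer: -15079171/2153580 ≈ -7.0019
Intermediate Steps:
z(G) = 2*G
j(L) = 12 + 3*L**2 (j(L) = -3 + ((L**2 + (2*L)*L) + 15) = -3 + ((L**2 + 2*L**2) + 15) = -3 + (3*L**2 + 15) = -3 + (15 + 3*L**2) = 12 + 3*L**2)
P(W, C) = C**2 - 164*W (P(W, C) = -164*W + C**2 = C**2 - 164*W)
-20268/P(j(-2), y) + 43322/(-8283) = -20268/((-124)**2 - 164*(12 + 3*(-2)**2)) + 43322/(-8283) = -20268/(15376 - 164*(12 + 3*4)) + 43322*(-1/8283) = -20268/(15376 - 164*(12 + 12)) - 43322/8283 = -20268/(15376 - 164*24) - 43322/8283 = -20268/(15376 - 3936) - 43322/8283 = -20268/11440 - 43322/8283 = -20268*1/11440 - 43322/8283 = -5067/2860 - 43322/8283 = -15079171/2153580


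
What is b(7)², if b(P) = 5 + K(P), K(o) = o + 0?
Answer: 144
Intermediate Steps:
K(o) = o
b(P) = 5 + P
b(7)² = (5 + 7)² = 12² = 144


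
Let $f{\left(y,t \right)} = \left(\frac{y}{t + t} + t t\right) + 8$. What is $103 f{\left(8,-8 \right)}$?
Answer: $\frac{14729}{2} \approx 7364.5$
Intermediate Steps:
$f{\left(y,t \right)} = 8 + t^{2} + \frac{y}{2 t}$ ($f{\left(y,t \right)} = \left(\frac{y}{2 t} + t^{2}\right) + 8 = \left(t^{2} + \frac{y}{2 t}\right) + 8 = 8 + t^{2} + \frac{y}{2 t}$)
$103 f{\left(8,-8 \right)} = 103 \left(8 + \left(-8\right)^{2} + \frac{1}{2} \cdot 8 \frac{1}{-8}\right) = 103 \left(8 + 64 + \frac{1}{2} \cdot 8 \left(- \frac{1}{8}\right)\right) = 103 \left(8 + 64 - \frac{1}{2}\right) = 103 \cdot \frac{143}{2} = \frac{14729}{2}$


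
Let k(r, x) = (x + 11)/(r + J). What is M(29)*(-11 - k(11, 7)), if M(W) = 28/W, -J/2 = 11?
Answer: -2884/319 ≈ -9.0408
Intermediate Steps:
J = -22 (J = -2*11 = -22)
k(r, x) = (11 + x)/(-22 + r) (k(r, x) = (x + 11)/(r - 22) = (11 + x)/(-22 + r))
M(29)*(-11 - k(11, 7)) = (28/29)*(-11 - (11 + 7)/(-22 + 11)) = (28*(1/29))*(-11 - 18/(-11)) = 28*(-11 - (-1)*18/11)/29 = 28*(-11 - 1*(-18/11))/29 = 28*(-11 + 18/11)/29 = (28/29)*(-103/11) = -2884/319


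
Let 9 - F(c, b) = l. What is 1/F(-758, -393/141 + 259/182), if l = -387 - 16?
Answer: 1/412 ≈ 0.0024272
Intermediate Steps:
l = -403
F(c, b) = 412 (F(c, b) = 9 - 1*(-403) = 9 + 403 = 412)
1/F(-758, -393/141 + 259/182) = 1/412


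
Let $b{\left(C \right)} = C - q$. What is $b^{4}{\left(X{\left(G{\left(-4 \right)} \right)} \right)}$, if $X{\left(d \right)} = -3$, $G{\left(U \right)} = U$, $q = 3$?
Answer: $1296$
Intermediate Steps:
$b{\left(C \right)} = -3 + C$ ($b{\left(C \right)} = C - 3 = -3 + C$)
$b^{4}{\left(X{\left(G{\left(-4 \right)} \right)} \right)} = \left(-3 - 3\right)^{4} = \left(-6\right)^{4} = 1296$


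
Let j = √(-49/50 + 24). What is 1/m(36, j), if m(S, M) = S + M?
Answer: 1800/63649 - 5*√2302/63649 ≈ 0.024511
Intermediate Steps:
j = √2302/10 (j = √(-49*1/50 + 24) = √(-49/50 + 24) = √(1151/50) = √2302/10 ≈ 4.7979)
m(S, M) = M + S
1/m(36, j) = 1/(√2302/10 + 36) = 1/(36 + √2302/10)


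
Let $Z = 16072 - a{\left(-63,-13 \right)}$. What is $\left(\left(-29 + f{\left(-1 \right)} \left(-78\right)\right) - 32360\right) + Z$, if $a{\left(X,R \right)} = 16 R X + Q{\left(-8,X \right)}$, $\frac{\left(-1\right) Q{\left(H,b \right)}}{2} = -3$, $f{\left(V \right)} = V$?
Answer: $-29349$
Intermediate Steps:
$Q{\left(H,b \right)} = 6$ ($Q{\left(H,b \right)} = \left(-2\right) \left(-3\right) = 6$)
$a{\left(X,R \right)} = 6 + 16 R X$ ($a{\left(X,R \right)} = 16 R X + 6 = 6 + 16 R X$)
$Z = 2962$ ($Z = 16072 - \left(6 + 16 \left(-13\right) \left(-63\right)\right) = 16072 - \left(6 + 13104\right) = 16072 - 13110 = 2962$)
$\left(\left(-29 + f{\left(-1 \right)} \left(-78\right)\right) - 32360\right) + Z = \left(\left(-29 - -78\right) - 32360\right) + 2962 = \left(\left(-29 + 78\right) - 32360\right) + 2962 = \left(49 - 32360\right) + 2962 = -32311 + 2962 = -29349$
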